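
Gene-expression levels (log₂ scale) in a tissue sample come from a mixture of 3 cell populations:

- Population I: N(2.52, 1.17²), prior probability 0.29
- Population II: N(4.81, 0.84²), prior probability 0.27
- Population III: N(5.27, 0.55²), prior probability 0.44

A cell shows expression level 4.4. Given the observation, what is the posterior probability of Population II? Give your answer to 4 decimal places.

0.4899

By Bayes' theorem, P(k | x) = π_k f_k(x) / Σ_j π_j f_j(x).
Evaluate each component's likelihood at the observed value:
  p_I = (1/(1.17·√(2π)))·exp(−(4.4−2.52)²/(2·1.17²)) = 0.340976·exp(-1.29096) = 0.0937704
  p_II = (1/(0.84·√(2π)))·exp(−(4.4−4.81)²/(2·0.84²)) = 0.474931·exp(-0.11912) = 0.421598
  p_III = (1/(0.55·√(2π)))·exp(−(4.4−5.27)²/(2·0.55²)) = 0.725350·exp(-1.25107) = 0.207593
Unnormalised posteriors:
  π_I·p_I = 0.29 × 0.0937704 = 0.0271934
  π_II·p_II = 0.27 × 0.421598 = 0.113831
  π_III·p_III = 0.44 × 0.207593 = 0.0913409
Denominator: 0.0271934 + 0.113831 + 0.0913409 = 0.232366
So the posterior for Population II is 0.113831 / 0.232366 ≈ 0.4899.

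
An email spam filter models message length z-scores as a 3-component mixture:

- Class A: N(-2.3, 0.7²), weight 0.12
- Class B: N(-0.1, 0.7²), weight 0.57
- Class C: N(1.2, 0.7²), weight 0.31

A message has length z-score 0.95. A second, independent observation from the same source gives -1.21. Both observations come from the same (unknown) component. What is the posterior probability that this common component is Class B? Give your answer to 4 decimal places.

Posterior ∝ prior × likelihood, so P(k | x) ∝ P(Z=k) f_k(x); normalise over all components.
Since both observations come from the same component, the likelihood for component k is f_k(x₁)·f_k(x₂).
  L_A = [1.18839e-05] × [0.169549] = 2.01491e-06
  L_B = [0.185025] × [0.162105] = 0.0299936
  L_C = [0.534706] × [0.00152023] = 0.000812873
Unnormalised posteriors:
  P(Z=A)·L_A = 0.12 × 2.01491e-06 = 2.41789e-07
  P(Z=B)·L_B = 0.57 × 0.0299936 = 0.0170963
  P(Z=C)·L_C = 0.31 × 0.000812873 = 0.000251991
Sum: 2.41789e-07 + 0.0170963 + 0.000251991 = 0.0173486
Responsibility of Class B: 0.0170963 / 0.0173486 ≈ 0.9855

0.9855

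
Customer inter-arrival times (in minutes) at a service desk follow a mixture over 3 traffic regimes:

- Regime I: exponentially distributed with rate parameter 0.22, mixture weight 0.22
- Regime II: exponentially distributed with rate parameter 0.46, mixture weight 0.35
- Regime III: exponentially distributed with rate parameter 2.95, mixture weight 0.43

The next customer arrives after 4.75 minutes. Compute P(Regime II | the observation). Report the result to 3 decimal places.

0.515

P(component k | x) = P(Z=k)·f_k(x) / marginal(x), where marginal(x) = Σ_j P(Z=j)·f_j(x).
Component likelihoods at x = 4.75 minutes:
  p_I = 0.22·e^(−0.22·4.75) = 0.22·e^(−1.0450) = 0.0773722
  p_II = 0.46·e^(−0.46·4.75) = 0.46·e^(−2.1850) = 0.0517398
  p_III = 2.95·e^(−2.95·4.75) = 2.95·e^(−14.0125) = 2.42254e-06
Unnormalised posteriors:
  P(Z=I)·p_I = 0.22 × 0.0773722 = 0.0170219
  P(Z=II)·p_II = 0.35 × 0.0517398 = 0.0181089
  P(Z=III)·p_III = 0.43 × 2.42254e-06 = 1.04169e-06
Normaliser: 0.0170219 + 0.0181089 + 1.04169e-06 = 0.0351318
P(Regime II | x) ≈ 0.515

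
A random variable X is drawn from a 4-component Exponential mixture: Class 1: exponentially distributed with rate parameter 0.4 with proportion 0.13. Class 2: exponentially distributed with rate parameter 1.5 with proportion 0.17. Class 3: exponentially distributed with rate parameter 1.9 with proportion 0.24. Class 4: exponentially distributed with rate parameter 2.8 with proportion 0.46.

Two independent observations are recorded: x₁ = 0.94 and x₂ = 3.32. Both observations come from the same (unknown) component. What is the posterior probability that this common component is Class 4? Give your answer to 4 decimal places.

0.0051

Posterior ∝ prior × likelihood, so P(k | x) ∝ π_k f_k(x); normalise over all components.
Since both observations come from the same component, the likelihood for component k is f_k(x₁)·f_k(x₂).
  L_1 = [0.274641] × [0.106003] = 0.0291127
  L_2 = [0.366215] × [0.0103111] = 0.00377608
  L_3 = [0.318496] × [0.00346118] = 0.00110237
  L_4 = [0.201416] × [0.000257014] = 5.17668e-05
Weight by the priors:
  π_1·L_1 = 0.13 × 0.0291127 = 0.00378465
  π_2·L_2 = 0.17 × 0.00377608 = 0.000641933
  π_3·L_3 = 0.24 × 0.00110237 = 0.000264569
  π_4·L_4 = 0.46 × 5.17668e-05 = 2.38127e-05
Denominator: 0.00378465 + 0.000641933 + 0.000264569 + 2.38127e-05 = 0.00471496
Responsibility of Class 4: 2.38127e-05 / 0.00471496 ≈ 0.0051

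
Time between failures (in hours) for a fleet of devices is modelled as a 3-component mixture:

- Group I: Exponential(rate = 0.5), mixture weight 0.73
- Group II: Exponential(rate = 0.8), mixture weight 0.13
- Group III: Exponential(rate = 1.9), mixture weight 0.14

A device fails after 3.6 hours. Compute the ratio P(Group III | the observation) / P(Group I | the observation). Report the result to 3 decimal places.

0.005

Only the two components matter; the odds are (π_i f_i(x)) / (π_j f_j(x)).
Evaluate each component's likelihood at the observed value:
  p_I = 0.0826494
  p_II = 0.0449078
  p_III = 0.0020332
Odds = (0.14/0.73) × (0.0020332/0.0826494) = 0.191781 × 0.0246002 ≈ 0.005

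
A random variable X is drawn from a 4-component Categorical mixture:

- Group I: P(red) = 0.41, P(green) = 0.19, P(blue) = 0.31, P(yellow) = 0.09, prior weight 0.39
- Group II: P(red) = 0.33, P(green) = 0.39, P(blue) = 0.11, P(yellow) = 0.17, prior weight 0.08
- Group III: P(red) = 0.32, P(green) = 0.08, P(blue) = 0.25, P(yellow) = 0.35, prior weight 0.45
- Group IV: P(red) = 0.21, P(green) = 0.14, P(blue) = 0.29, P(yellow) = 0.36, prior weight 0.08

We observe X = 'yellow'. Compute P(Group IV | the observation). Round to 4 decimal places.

0.1226

The responsibility of component k is π_k f_k(x) divided by Σ_j π_j f_j(x).
Evaluate each component's likelihood at the observed value:
  p_I = P(yellow | comp) = 0.09
  p_II = P(yellow | comp) = 0.17
  p_III = P(yellow | comp) = 0.35
  p_IV = P(yellow | comp) = 0.36
Weight by the priors:
  π_I·p_I = 0.39 × 0.09 = 0.0351
  π_II·p_II = 0.08 × 0.17 = 0.0136
  π_III·p_III = 0.45 × 0.35 = 0.1575
  π_IV·p_IV = 0.08 × 0.36 = 0.0288
Denominator: 0.0351 + 0.0136 + 0.1575 + 0.0288 = 0.235
P(Group IV | the observation) ≈ 0.1226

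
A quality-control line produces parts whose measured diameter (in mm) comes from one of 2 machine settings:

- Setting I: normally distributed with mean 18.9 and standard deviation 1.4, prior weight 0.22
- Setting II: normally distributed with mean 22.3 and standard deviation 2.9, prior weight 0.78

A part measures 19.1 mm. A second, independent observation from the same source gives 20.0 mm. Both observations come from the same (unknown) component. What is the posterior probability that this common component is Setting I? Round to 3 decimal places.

The responsibility of component k is π_k f_k(x) divided by Σ_j π_j f_j(x).
Since both observations come from the same component, the likelihood for component k is f_k(x₁)·f_k(x₂).
  p_I = [(1/(1.4·√(2π)))·exp(−(19.1−18.9)²/(2·1.4²)) = 0.284959·exp(-0.01020) = 0.282066] × [0.20928] = 0.0590306
  p_II = [(1/(2.9·√(2π)))·exp(−(19.1−22.3)²/(2·2.9²)) = 0.137566·exp(-0.60880) = 0.0748366] × [0.100444] = 0.00751688
Weight by the priors:
  π_I·p_I = 0.22 × 0.0590306 = 0.0129867
  π_II·p_II = 0.78 × 0.00751688 = 0.00586317
Evidence: 0.0129867 + 0.00586317 = 0.0188499
Responsibility of Setting I: 0.0129867 / 0.0188499 ≈ 0.689

0.689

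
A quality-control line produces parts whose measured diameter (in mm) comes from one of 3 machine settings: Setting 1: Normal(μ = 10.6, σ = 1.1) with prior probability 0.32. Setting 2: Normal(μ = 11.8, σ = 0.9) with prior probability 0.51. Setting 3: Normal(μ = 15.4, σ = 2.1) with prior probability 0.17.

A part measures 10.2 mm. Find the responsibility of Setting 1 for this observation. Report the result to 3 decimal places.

0.693

P(component k | x) = π_k·f_k(x) / marginal(x), where marginal(x) = Σ_j π_j·f_j(x).
Normal densities:
  p_1 = 0.339472
  p_2 = 0.0912799
  p_3 = 0.00885622
Prior × likelihood for each component:
  π_1·p_1 = 0.32 × 0.339472 = 0.108631
  π_2·p_2 = 0.51 × 0.0912799 = 0.0465527
  π_3·p_3 = 0.17 × 0.00885622 = 0.00150556
Denominator: 0.108631 + 0.0465527 + 0.00150556 = 0.156689
Responsibility of Setting 1: 0.108631 / 0.156689 ≈ 0.693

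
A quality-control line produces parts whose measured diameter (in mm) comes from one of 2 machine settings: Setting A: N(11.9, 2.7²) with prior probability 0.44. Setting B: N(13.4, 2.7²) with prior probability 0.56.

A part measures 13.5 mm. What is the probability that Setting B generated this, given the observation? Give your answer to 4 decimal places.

The responsibility of component k is π_k f_k(x) divided by Σ_j π_j f_j(x).
Evaluate each component's likelihood at the observed value:
  p_A = (1/(2.7·√(2π)))·exp(−(13.5−11.9)²/(2·2.7²)) = 0.147756·exp(-0.17558) = 0.123963
  p_B = (1/(2.7·√(2π)))·exp(−(13.5−13.4)²/(2·2.7²)) = 0.147756·exp(-0.00069) = 0.147655
Unnormalised posteriors:
  π_A·p_A = 0.44 × 0.123963 = 0.0545437
  π_B·p_B = 0.56 × 0.147655 = 0.0826869
Normaliser: 0.0545437 + 0.0826869 = 0.137231
Responsibility of Setting B: 0.0826869 / 0.137231 ≈ 0.6025

0.6025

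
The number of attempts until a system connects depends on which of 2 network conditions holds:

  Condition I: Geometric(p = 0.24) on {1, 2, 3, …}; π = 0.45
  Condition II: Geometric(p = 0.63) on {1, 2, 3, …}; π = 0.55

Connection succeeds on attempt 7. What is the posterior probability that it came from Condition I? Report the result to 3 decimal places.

0.959

Apply Bayes' rule: the posterior for each component is proportional to its prior times its likelihood at x.
Component likelihoods at x = 7:
  p_I = 0.24·(1−0.24)^6 = 0.24·0.1927 = 0.046248
  p_II = 0.63·(1−0.63)^6 = 0.63·0.00256573 = 0.00161641
Prior × likelihood for each component:
  w_I·p_I = 0.45 × 0.046248 = 0.0208116
  w_II·p_II = 0.55 × 0.00161641 = 0.000889024
Sum: 0.0208116 + 0.000889024 = 0.0217006
Responsibility of Condition I: 0.0208116 / 0.0217006 ≈ 0.959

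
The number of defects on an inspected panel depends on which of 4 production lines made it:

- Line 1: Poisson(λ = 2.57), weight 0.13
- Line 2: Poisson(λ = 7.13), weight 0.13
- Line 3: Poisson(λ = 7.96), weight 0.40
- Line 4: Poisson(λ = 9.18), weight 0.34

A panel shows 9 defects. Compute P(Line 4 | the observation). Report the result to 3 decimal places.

0.414

By Bayes' theorem, P(k | x) = w_k f_k(x) / Σ_j w_j f_j(x).
Poisson probabilities:
  L_1 = e^(−2.57)·2.57^9/9! = 0.00103157
  L_2 = e^(−7.13)·7.13^9/9! = 0.105081
  L_3 = e^(−7.96)·7.96^9/9! = 0.123444
  L_4 = e^(−9.18)·9.18^9/9! = 0.131522
Prior × likelihood for each component:
  w_1·L_1 = 0.13 × 0.00103157 = 0.000134104
  w_2·L_2 = 0.13 × 0.105081 = 0.0136605
  w_3·L_3 = 0.40 × 0.123444 = 0.0493777
  w_4·L_4 = 0.34 × 0.131522 = 0.0447174
Sum: 0.000134104 + 0.0136605 + 0.0493777 + 0.0447174 = 0.10789
Responsibility of Line 4: 0.0447174 / 0.10789 ≈ 0.414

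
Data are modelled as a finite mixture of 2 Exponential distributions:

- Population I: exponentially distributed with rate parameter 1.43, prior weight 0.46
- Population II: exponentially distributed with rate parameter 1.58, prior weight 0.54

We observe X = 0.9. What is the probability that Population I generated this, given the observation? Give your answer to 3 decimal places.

The responsibility of component k is w_k f_k(x) divided by Σ_j w_j f_j(x).
Exponential densities:
  f_I = 0.39482
  f_II = 0.381145
Weight by the priors:
  w_I·f_I = 0.46 × 0.39482 = 0.181617
  w_II·f_II = 0.54 × 0.381145 = 0.205818
Normaliser: 0.181617 + 0.205818 = 0.387436
P(Population I | the observation) ≈ 0.469

0.469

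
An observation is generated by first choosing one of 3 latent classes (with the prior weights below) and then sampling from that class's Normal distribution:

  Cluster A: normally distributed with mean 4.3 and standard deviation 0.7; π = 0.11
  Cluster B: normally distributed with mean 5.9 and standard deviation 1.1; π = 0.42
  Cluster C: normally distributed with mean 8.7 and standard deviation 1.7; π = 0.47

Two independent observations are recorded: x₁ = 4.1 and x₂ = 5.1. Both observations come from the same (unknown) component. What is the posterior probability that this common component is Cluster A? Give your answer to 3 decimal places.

0.615

Apply Bayes' rule: the posterior for each component is proportional to its prior times its likelihood at x.
Since both observations come from the same component, the likelihood for component k is f_k(x₁)·f_k(x₂).
  f_A = [0.547124] × [0.296614] = 0.162284
  f_B = [0.0950748] × [0.278396] = 0.0264684
  f_C = [0.00603327] × [0.0249276] = 0.000150395
Unnormalised posteriors:
  P(Z=A)·f_A = 0.11 × 0.162284 = 0.0178513
  P(Z=B)·f_B = 0.42 × 0.0264684 = 0.0111167
  P(Z=C)·f_C = 0.47 × 0.000150395 = 7.06855e-05
Marginal: 0.0178513 + 0.0111167 + 7.06855e-05 = 0.0290387
So the posterior for Cluster A is 0.0178513 / 0.0290387 ≈ 0.615.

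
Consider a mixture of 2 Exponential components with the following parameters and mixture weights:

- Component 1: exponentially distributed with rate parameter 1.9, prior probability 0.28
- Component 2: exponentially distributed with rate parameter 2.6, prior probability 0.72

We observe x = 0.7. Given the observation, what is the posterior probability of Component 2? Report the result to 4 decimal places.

0.6831

Posterior ∝ prior × likelihood, so P(k | x) ∝ π_k f_k(x); normalise over all components.
Exponential densities:
  L_1 = 0.502507
  L_2 = 0.421267
Multiply by the mixture weights:
  π_1·L_1 = 0.28 × 0.502507 = 0.140702
  π_2·L_2 = 0.72 × 0.421267 = 0.303312
Denominator: 0.140702 + 0.303312 = 0.444014
P(Component 2 | the observation) = 0.303312 / 0.444014 ≈ 0.6831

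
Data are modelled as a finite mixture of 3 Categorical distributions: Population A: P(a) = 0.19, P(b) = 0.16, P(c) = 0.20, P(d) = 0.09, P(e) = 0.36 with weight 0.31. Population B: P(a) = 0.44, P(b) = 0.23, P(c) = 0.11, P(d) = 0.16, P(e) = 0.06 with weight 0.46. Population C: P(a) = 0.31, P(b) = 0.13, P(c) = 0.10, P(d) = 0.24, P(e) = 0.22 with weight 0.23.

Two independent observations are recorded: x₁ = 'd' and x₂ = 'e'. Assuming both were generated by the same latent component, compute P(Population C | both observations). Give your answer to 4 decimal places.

P(component k | x) = P(Z=k)·f_k(x) / marginal(x), where marginal(x) = Σ_j P(Z=j)·f_j(x).
Since both observations come from the same component, the likelihood for component k is f_k(x₁)·f_k(x₂).
  f_A = [0.09] × [0.36] = 0.0324
  f_B = [0.16] × [0.06] = 0.0096
  f_C = [0.24] × [0.22] = 0.0528
Weight by the priors:
  P(Z=A)·f_A = 0.31 × 0.0324 = 0.010044
  P(Z=B)·f_B = 0.46 × 0.0096 = 0.004416
  P(Z=C)·f_C = 0.23 × 0.0528 = 0.012144
Denominator: 0.010044 + 0.004416 + 0.012144 = 0.026604
P(Population C | x₁, x₂) = 0.012144 / 0.026604 ≈ 0.4565

0.4565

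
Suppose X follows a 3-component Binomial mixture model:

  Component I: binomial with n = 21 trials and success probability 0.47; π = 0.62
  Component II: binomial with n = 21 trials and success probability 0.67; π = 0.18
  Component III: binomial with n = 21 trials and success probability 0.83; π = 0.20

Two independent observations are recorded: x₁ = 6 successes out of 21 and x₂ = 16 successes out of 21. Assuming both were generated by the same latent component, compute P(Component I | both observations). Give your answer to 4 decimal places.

0.9484

By Bayes' theorem, P(k | x) = π_k f_k(x) / Σ_j π_j f_j(x).
Since both observations come from the same component, the likelihood for component k is f_k(x₁)·f_k(x₂).
  L_I = [C(21,6)·0.47^6·0.53^15 = 54264·0.0107792·7.31372e-05 = 0.0427796] × [0.0048249] = 0.000206407
  L_II = [C(21,6)·0.67^6·0.33^15 = 54264·0.0904584·5.99389e-08 = 0.000294218] × [0.131314] = 3.86349e-05
  L_III = [C(21,6)·0.83^6·0.17^15 = 54264·0.32694·2.86242e-12 = 5.07825e-08] × [0.146567] = 7.44306e-09
Multiply by the mixture weights:
  π_I·L_I = 0.62 × 0.000206407 = 0.000127973
  π_II·L_II = 0.18 × 3.86349e-05 = 6.95427e-06
  π_III·L_III = 0.20 × 7.44306e-09 = 1.48861e-09
Evidence: 0.000127973 + 6.95427e-06 + 1.48861e-09 = 0.000134928
P(Component I | x₁,x₂) ≈ 0.9484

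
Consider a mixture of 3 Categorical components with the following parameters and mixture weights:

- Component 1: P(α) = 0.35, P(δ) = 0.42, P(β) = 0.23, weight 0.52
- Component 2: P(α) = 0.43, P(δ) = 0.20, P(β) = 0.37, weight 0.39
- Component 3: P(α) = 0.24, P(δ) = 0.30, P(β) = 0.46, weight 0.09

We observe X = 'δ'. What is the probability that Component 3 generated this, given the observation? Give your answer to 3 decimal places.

0.083

Apply Bayes' rule: the posterior for each component is proportional to its prior times its likelihood at x.
Categorical probabilities:
  L_1 = P(δ | comp) = 0.42
  L_2 = P(δ | comp) = 0.20
  L_3 = P(δ | comp) = 0.30
Multiply by the mixture weights:
  w_1·L_1 = 0.52 × 0.42 = 0.2184
  w_2·L_2 = 0.39 × 0.2 = 0.078
  w_3·L_3 = 0.09 × 0.3 = 0.027
Normaliser: 0.2184 + 0.078 + 0.027 = 0.3234
P(Component 3 | x) = 0.027 / 0.3234 ≈ 0.083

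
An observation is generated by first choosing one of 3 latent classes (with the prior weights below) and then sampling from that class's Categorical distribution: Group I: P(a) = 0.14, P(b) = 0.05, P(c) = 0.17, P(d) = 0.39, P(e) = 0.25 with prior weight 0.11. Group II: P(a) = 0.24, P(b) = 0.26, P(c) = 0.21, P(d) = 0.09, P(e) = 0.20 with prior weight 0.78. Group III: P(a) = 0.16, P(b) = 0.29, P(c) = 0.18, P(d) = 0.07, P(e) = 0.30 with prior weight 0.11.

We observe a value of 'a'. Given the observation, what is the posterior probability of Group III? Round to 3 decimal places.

0.080

By Bayes' theorem, P(k | x) = π_k f_k(x) / Σ_j π_j f_j(x).
Evaluate each component's likelihood at the observed value:
  L_I = P(a | comp) = 0.14
  L_II = P(a | comp) = 0.24
  L_III = P(a | comp) = 0.16
Multiply by the mixture weights:
  π_I·L_I = 0.11 × 0.14 = 0.0154
  π_II·L_II = 0.78 × 0.24 = 0.1872
  π_III·L_III = 0.11 × 0.16 = 0.0176
Evidence: 0.0154 + 0.1872 + 0.0176 = 0.2202
P(Group III | 'a') ≈ 0.080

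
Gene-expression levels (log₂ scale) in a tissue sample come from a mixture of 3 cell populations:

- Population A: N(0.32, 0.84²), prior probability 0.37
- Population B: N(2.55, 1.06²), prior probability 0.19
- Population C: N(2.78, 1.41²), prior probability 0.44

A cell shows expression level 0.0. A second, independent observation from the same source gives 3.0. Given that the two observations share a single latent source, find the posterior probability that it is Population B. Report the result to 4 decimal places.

By Bayes' theorem, P(k | x) = w_k f_k(x) / Σ_j w_j f_j(x).
Since both observations come from the same component, the likelihood for component k is f_k(x₁)·f_k(x₂).
  L_A = [(1/(0.84·√(2π)))·exp(−(0.0−0.32)²/(2·0.84²)) = 0.474931·exp(-0.07256) = 0.44169] × [0.0029259] = 0.00129234
  L_B = [(1/(1.06·√(2π)))·exp(−(0.0−2.55)²/(2·1.06²)) = 0.376361·exp(-2.89360) = 0.0208415] × [0.343929] = 0.007168
  L_C = [(1/(1.41·√(2π)))·exp(−(0.0−2.78)²/(2·1.41²)) = 0.282938·exp(-1.94366) = 0.0405105] × [0.279515] = 0.0113233
Prior × likelihood for each component:
  w_A·L_A = 0.37 × 0.00129234 = 0.000478165
  w_B·L_B = 0.19 × 0.007168 = 0.00136192
  w_C·L_C = 0.44 × 0.0113233 = 0.00498225
Evidence: 0.000478165 + 0.00136192 + 0.00498225 = 0.00682233
P(Population B | x₁,x₂) ≈ 0.1996

0.1996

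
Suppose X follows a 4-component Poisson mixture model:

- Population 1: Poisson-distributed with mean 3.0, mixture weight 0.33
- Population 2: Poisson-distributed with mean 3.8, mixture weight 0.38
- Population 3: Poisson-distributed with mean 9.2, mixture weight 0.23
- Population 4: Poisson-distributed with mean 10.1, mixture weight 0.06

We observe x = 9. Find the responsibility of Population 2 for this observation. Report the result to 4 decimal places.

0.0912

By Bayes' theorem, P(k | x) = π_k f_k(x) / Σ_j π_j f_j(x).
Evaluate each component's likelihood at the observed value:
  p_1 = e^(−3.0)·3.0^9/9! = 0.0027005
  p_2 = e^(−3.8)·3.8^9/9! = 0.0101852
  p_3 = e^(−9.2)·9.2^9/9! = 0.131467
  p_4 = e^(−10.1)·10.1^9/9! = 0.12381
Prior × likelihood for each component:
  π_1·p_1 = 0.33 × 0.0027005 = 0.000891166
  π_2·p_2 = 0.38 × 0.0101852 = 0.00387038
  π_3·p_3 = 0.23 × 0.131467 = 0.0302375
  π_4·p_4 = 0.06 × 0.12381 = 0.00742859
Sum: 0.000891166 + 0.00387038 + 0.0302375 + 0.00742859 = 0.0424276
So the posterior for Population 2 is 0.00387038 / 0.0424276 ≈ 0.0912.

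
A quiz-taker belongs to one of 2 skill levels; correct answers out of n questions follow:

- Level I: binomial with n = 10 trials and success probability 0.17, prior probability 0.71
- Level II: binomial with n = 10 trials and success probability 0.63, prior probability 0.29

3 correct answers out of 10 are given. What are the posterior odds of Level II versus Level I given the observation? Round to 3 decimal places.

0.073

Posterior odds = (π_i f_i(x)) / (π_j f_j(x)); the normalising sum cancels.
Component likelihoods at x = 3 correct answers out of 10:
  p_I = 0.159983
  p_II = 0.0284849
0.00826063 / 0.113588 ≈ 0.073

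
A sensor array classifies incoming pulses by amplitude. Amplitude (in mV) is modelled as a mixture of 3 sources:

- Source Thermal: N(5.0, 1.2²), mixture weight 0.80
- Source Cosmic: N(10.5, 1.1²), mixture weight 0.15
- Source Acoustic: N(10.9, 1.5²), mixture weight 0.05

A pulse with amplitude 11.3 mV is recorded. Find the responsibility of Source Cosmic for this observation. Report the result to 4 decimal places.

0.7649

Apply Bayes' rule: the posterior for each component is proportional to its prior times its likelihood at x.
Component likelihoods at x = 11.3 mV:
  L_Thermal = (1/(1.2·√(2π)))·exp(−(11.3−5.0)²/(2·1.2²)) = 0.332452·exp(-13.78125) = 3.44039e-07
  L_Cosmic = (1/(1.1·√(2π)))·exp(−(11.3−10.5)²/(2·1.1²)) = 0.362675·exp(-0.26446) = 0.278396
  L_Acoustic = (1/(1.5·√(2π)))·exp(−(11.3−10.9)²/(2·1.5²)) = 0.265962·exp(-0.03556) = 0.256671
Prior × likelihood for each component:
  w_Thermal·L_Thermal = 0.80 × 3.44039e-07 = 2.75231e-07
  w_Cosmic·L_Cosmic = 0.15 × 0.278396 = 0.0417594
  w_Acoustic·L_Acoustic = 0.05 × 0.256671 = 0.0128336
Evidence: 2.75231e-07 + 0.0417594 + 0.0128336 = 0.0545932
So the posterior for Source Cosmic is 0.0417594 / 0.0545932 ≈ 0.7649.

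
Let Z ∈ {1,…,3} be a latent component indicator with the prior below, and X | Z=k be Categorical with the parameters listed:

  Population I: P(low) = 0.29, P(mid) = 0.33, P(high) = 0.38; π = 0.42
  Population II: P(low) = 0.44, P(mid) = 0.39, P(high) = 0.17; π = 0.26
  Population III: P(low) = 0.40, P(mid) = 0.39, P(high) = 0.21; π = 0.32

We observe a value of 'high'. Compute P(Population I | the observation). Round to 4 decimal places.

By Bayes' theorem, P(k | x) = w_k f_k(x) / Σ_j w_j f_j(x).
Evaluate each component's likelihood at the observed value:
  f_I = P(high | comp) = 0.38
  f_II = P(high | comp) = 0.17
  f_III = P(high | comp) = 0.21
Multiply by the mixture weights:
  w_I·f_I = 0.42 × 0.38 = 0.1596
  w_II·f_II = 0.26 × 0.17 = 0.0442
  w_III·f_III = 0.32 × 0.21 = 0.0672
Sum: 0.1596 + 0.0442 + 0.0672 = 0.271
So the posterior for Population I is 0.1596 / 0.271 ≈ 0.5889.

0.5889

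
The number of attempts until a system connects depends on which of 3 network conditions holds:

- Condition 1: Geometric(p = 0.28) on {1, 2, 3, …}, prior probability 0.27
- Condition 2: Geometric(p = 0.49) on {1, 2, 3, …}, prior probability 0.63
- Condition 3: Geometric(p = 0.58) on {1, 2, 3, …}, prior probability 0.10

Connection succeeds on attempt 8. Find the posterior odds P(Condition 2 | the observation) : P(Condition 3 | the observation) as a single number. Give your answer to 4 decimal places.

Only the two components matter; the odds are (π_i f_i(x)) / (π_j f_j(x)).
Geometric probabilities:
  p_1 = 0.28·(1−0.28)^7 = 0.28·0.100306 = 0.0280857
  p_2 = 0.49·(1−0.49)^7 = 0.49·0.00897411 = 0.00439731
  p_3 = 0.58·(1−0.58)^7 = 0.58·0.00230539 = 0.00133713
Posterior odds = (π_2·p_2) / (π_3·p_3) = (0.63·0.00439731) / (0.10·0.00133713) = 0.00277031 / 0.000133713 ≈ 20.7183

20.7183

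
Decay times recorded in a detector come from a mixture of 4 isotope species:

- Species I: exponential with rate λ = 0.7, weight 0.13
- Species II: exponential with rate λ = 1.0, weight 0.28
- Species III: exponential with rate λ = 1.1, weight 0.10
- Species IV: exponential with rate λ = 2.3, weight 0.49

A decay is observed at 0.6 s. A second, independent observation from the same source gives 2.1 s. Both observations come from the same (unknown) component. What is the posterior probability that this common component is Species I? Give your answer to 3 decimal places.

0.241

The responsibility of component k is π_k f_k(x) divided by Σ_j π_j f_j(x).
Since both observations come from the same component, the likelihood for component k is f_k(x₁)·f_k(x₂).
  L_I = [0.7·e^(−0.7·0.6) = 0.7·e^(−0.4200) = 0.459933] × [0.160948] = 0.0740252
  L_II = [1.0·e^(−1.0·0.6) = 1.0·e^(−0.6000) = 0.548812] × [0.122456] = 0.0672055
  L_III = [1.1·e^(−1.1·0.6) = 1.1·e^(−0.6600) = 0.568536] × [0.109187] = 0.062077
  L_IV = [2.3·e^(−2.3·0.6) = 2.3·e^(−1.3800) = 0.578631] × [0.018369] = 0.0106289
Multiply by the mixture weights:
  π_I·L_I = 0.13 × 0.0740252 = 0.00962327
  π_II·L_II = 0.28 × 0.0672055 = 0.0188175
  π_III·L_III = 0.10 × 0.062077 = 0.0062077
  π_IV·L_IV = 0.49 × 0.0106289 = 0.00520814
Evidence: 0.00962327 + 0.0188175 + 0.0062077 + 0.00520814 = 0.0398567
So the posterior for Species I is 0.00962327 / 0.0398567 ≈ 0.241.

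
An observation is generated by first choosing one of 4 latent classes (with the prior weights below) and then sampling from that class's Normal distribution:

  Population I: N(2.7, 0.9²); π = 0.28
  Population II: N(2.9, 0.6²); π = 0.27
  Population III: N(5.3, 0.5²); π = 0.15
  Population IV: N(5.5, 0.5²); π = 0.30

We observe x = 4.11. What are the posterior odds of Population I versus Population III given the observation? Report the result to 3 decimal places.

5.162

Posterior odds = (π_i f_i(x)) / (π_j f_j(x)); the normalising sum cancels.
Evaluate each component's likelihood at the observed value:
  f_I = (1/(0.9·√(2π)))·exp(−(4.11−2.7)²/(2·0.9²)) = 0.443269·exp(-1.22722) = 0.129925
  f_II = (1/(0.6·√(2π)))·exp(−(4.11−2.9)²/(2·0.6²)) = 0.664904·exp(-2.03347) = 0.0870228
  f_III = (1/(0.5·√(2π)))·exp(−(4.11−5.3)²/(2·0.5²)) = 0.797885·exp(-2.83220) = 0.046982
  f_IV = (1/(0.5·√(2π)))·exp(−(4.11−5.5)²/(2·0.5²)) = 0.797885·exp(-3.86420) = 0.0167394
Odds = (0.28/0.15) × (0.129925/0.046982) = 1.86667 × 2.76542 ≈ 5.162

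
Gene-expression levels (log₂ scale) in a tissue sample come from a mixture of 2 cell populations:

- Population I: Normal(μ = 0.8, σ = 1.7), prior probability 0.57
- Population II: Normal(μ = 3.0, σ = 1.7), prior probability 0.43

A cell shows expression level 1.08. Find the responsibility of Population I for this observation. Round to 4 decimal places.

0.7122

Posterior ∝ prior × likelihood, so P(k | x) ∝ π_k f_k(x); normalise over all components.
Component likelihoods at x = 1.08:
  L_I = (1/(1.7·√(2π)))·exp(−(1.08−0.8)²/(2·1.7²)) = 0.234672·exp(-0.01356) = 0.23151
  L_II = (1/(1.7·√(2π)))·exp(−(1.08−3.0)²/(2·1.7²)) = 0.234672·exp(-0.63779) = 0.124015
Prior × likelihood for each component:
  π_I·L_I = 0.57 × 0.23151 = 0.131961
  π_II·L_II = 0.43 × 0.124015 = 0.0533265
Normaliser: 0.131961 + 0.0533265 = 0.185287
P(Population I | x) ≈ 0.7122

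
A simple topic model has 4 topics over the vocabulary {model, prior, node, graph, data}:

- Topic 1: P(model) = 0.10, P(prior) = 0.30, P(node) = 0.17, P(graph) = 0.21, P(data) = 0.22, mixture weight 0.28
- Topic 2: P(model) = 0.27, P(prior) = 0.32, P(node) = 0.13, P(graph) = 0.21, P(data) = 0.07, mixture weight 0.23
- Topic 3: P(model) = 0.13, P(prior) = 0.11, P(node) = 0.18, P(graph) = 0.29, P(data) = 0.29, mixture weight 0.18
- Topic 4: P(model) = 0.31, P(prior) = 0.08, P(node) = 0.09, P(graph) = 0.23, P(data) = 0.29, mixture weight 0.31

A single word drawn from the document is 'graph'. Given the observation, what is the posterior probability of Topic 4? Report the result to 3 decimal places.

Posterior ∝ prior × likelihood, so P(k | x) ∝ P(Z=k) f_k(x); normalise over all components.
Categorical probabilities:
  f_1 = P(graph | comp) = 0.21
  f_2 = P(graph | comp) = 0.21
  f_3 = P(graph | comp) = 0.29
  f_4 = P(graph | comp) = 0.23
Prior × likelihood for each component:
  P(Z=1)·f_1 = 0.28 × 0.21 = 0.0588
  P(Z=2)·f_2 = 0.23 × 0.21 = 0.0483
  P(Z=3)·f_3 = 0.18 × 0.29 = 0.0522
  P(Z=4)·f_4 = 0.31 × 0.23 = 0.0713
Denominator: 0.0588 + 0.0483 + 0.0522 + 0.0713 = 0.2306
So the posterior for Topic 4 is 0.0713 / 0.2306 ≈ 0.309.

0.309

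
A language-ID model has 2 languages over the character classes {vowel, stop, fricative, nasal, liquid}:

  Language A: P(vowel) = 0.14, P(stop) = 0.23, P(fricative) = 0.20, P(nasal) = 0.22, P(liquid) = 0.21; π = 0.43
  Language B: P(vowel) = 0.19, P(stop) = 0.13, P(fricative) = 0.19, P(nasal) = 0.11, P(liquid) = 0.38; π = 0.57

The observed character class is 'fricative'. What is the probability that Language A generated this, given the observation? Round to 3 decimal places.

By Bayes' theorem, P(k | x) = π_k f_k(x) / Σ_j π_j f_j(x).
Evaluate each component's likelihood at the observed value:
  L_A = 0.2
  L_B = 0.19
Weight by the priors:
  π_A·L_A = 0.43 × 0.2 = 0.086
  π_B·L_B = 0.57 × 0.19 = 0.1083
Sum: 0.086 + 0.1083 = 0.1943
Responsibility of Language A: 0.086 / 0.1943 ≈ 0.443

0.443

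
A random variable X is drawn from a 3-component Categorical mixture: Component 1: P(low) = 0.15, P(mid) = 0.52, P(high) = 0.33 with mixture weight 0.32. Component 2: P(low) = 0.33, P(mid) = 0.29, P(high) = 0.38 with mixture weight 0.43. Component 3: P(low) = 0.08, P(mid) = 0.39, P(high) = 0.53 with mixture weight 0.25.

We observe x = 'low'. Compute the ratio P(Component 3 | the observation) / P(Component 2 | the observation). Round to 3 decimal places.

0.141

Only the two components matter; the odds are (π_i f_i(x)) / (π_j f_j(x)).
Component likelihoods at x = 'low':
  p_1 = 0.15
  p_2 = 0.33
  p_3 = 0.08
Odds = (0.25/0.43) × (0.08/0.33) = 0.581395 × 0.242424 ≈ 0.141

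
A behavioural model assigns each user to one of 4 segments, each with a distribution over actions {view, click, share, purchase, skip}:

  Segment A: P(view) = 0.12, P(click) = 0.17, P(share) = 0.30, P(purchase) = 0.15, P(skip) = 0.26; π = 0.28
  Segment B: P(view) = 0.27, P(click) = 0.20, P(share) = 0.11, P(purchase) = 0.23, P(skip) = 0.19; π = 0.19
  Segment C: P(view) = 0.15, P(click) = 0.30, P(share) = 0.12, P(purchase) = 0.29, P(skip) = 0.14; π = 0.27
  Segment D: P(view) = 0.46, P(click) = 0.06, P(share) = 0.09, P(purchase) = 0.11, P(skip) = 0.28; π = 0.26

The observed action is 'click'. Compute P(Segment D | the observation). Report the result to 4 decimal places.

P(component k | x) = w_k·f_k(x) / marginal(x), where marginal(x) = Σ_j w_j·f_j(x).
Evaluate each component's likelihood at the observed value:
  p_A = 0.17
  p_B = 0.2
  p_C = 0.3
  p_D = 0.06
Multiply by the mixture weights:
  w_A·p_A = 0.28 × 0.17 = 0.0476
  w_B·p_B = 0.19 × 0.2 = 0.038
  w_C·p_C = 0.27 × 0.3 = 0.081
  w_D·p_D = 0.26 × 0.06 = 0.0156
Sum: 0.0476 + 0.038 + 0.081 + 0.0156 = 0.1822
So the posterior for Segment D is 0.0156 / 0.1822 ≈ 0.0856.

0.0856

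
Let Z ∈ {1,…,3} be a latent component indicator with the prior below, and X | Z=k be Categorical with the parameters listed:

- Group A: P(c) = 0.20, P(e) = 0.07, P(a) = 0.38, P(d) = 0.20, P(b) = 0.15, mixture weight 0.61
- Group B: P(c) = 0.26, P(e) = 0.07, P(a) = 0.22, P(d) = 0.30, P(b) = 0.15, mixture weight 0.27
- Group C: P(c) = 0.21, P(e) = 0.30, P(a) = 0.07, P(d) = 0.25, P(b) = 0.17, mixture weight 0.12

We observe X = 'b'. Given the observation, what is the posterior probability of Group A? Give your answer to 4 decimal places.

Apply Bayes' rule: the posterior for each component is proportional to its prior times its likelihood at x.
Component likelihoods at x = 'b':
  L_A = 0.15
  L_B = 0.15
  L_C = 0.17
Weight by the priors:
  π_A·L_A = 0.61 × 0.15 = 0.0915
  π_B·L_B = 0.27 × 0.15 = 0.0405
  π_C·L_C = 0.12 × 0.17 = 0.0204
Evidence: 0.0915 + 0.0405 + 0.0204 = 0.1524
P(Group A | 'b') = 0.0915 / 0.1524 ≈ 0.6004

0.6004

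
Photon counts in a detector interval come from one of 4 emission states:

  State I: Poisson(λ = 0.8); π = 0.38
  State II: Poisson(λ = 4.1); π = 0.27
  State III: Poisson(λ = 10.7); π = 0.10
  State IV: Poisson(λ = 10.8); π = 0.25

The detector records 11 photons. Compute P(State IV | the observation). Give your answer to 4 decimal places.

0.7043

The responsibility of component k is P(Z=k) f_k(x) divided by Σ_j P(Z=j) f_j(x).
Component likelihoods at x = 11 photons:
  p_I = 9.66938e-10
  p_II = 0.00228486
  p_III = 0.118882
  p_IV = 0.119159
Unnormalised posteriors:
  P(Z=I)·p_I = 0.38 × 9.66938e-10 = 3.67436e-10
  P(Z=II)·p_II = 0.27 × 0.00228486 = 0.000616912
  P(Z=III)·p_III = 0.10 × 0.118882 = 0.0118882
  P(Z=IV)·p_IV = 0.25 × 0.119159 = 0.0297896
Normaliser: 3.67436e-10 + 0.000616912 + 0.0118882 + 0.0297896 = 0.0422947
So the posterior for State IV is 0.0297896 / 0.0422947 ≈ 0.7043.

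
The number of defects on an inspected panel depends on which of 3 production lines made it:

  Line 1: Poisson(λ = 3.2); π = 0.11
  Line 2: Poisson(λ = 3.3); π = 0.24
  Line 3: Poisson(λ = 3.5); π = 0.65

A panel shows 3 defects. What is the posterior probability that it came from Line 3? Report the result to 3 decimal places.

By Bayes' theorem, P(k | x) = π_k f_k(x) / Σ_j π_j f_j(x).
Component likelihoods at x = 3 defects:
  L_1 = e^(−3.2)·3.2^3/3! = 0.222616
  L_2 = e^(−3.3)·3.3^3/3! = 0.220912
  L_3 = e^(−3.5)·3.5^3/3! = 0.215785
Unnormalised posteriors:
  π_1·L_1 = 0.11 × 0.222616 = 0.0244878
  π_2·L_2 = 0.24 × 0.220912 = 0.0530188
  π_3·L_3 = 0.65 × 0.215785 = 0.140261
Denominator: 0.0244878 + 0.0530188 + 0.140261 = 0.217767
P(Line 3 | x) = 0.140261 / 0.217767 ≈ 0.644

0.644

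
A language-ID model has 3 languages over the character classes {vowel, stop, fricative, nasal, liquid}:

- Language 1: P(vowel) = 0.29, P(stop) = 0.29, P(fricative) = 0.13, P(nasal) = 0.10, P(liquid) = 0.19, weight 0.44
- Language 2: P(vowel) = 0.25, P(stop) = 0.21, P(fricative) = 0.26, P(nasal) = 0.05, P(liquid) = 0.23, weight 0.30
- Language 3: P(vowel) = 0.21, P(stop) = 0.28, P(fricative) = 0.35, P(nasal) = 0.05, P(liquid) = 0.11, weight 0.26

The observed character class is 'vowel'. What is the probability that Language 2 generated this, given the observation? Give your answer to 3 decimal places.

0.292

Posterior ∝ prior × likelihood, so P(k | x) ∝ P(Z=k) f_k(x); normalise over all components.
Categorical probabilities:
  f_1 = P(vowel | comp) = 0.29
  f_2 = P(vowel | comp) = 0.25
  f_3 = P(vowel | comp) = 0.21
Weight by the priors:
  P(Z=1)·f_1 = 0.44 × 0.29 = 0.1276
  P(Z=2)·f_2 = 0.30 × 0.25 = 0.075
  P(Z=3)·f_3 = 0.26 × 0.21 = 0.0546
Normaliser: 0.1276 + 0.075 + 0.0546 = 0.2572
Responsibility of Language 2: 0.075 / 0.2572 ≈ 0.292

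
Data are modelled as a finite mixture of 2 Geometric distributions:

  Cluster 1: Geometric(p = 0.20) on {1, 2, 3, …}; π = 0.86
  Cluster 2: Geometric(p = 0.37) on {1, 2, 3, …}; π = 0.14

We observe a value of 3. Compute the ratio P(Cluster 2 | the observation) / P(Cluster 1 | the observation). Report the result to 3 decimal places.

Only the two components matter; the odds are (π_i f_i(x)) / (π_j f_j(x)).
Geometric probabilities:
  p_1 = 0.128
  p_2 = 0.146853
Posterior odds = (π_2·p_2) / (π_1·p_1) = (0.14·0.146853) / (0.86·0.128) = 0.0205594 / 0.11008 ≈ 0.187

0.187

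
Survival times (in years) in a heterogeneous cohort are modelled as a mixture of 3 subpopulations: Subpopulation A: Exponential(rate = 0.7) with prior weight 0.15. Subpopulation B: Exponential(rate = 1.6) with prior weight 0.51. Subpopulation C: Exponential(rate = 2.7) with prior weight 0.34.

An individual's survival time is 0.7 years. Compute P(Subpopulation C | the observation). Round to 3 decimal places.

0.296

Apply Bayes' rule: the posterior for each component is proportional to its prior times its likelihood at x.
Component likelihoods at x = 0.7 years:
  f_A = 0.7·e^(−0.7·0.7) = 0.7·e^(−0.4900) = 0.428838
  f_B = 1.6·e^(−1.6·0.7) = 1.6·e^(−1.1200) = 0.522048
  f_C = 2.7·e^(−2.7·0.7) = 2.7·e^(−1.8900) = 0.407894
Prior × likelihood for each component:
  π_A·f_A = 0.15 × 0.428838 = 0.0643258
  π_B·f_B = 0.51 × 0.522048 = 0.266244
  π_C·f_C = 0.34 × 0.407894 = 0.138684
Denominator: 0.0643258 + 0.266244 + 0.138684 = 0.469254
P(Subpopulation C | the observation) ≈ 0.296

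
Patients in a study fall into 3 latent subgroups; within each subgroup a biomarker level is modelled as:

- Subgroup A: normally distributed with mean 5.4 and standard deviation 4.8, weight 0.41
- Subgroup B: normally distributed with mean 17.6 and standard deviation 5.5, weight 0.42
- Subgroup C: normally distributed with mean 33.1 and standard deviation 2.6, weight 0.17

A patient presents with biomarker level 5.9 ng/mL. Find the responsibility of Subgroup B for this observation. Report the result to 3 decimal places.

By Bayes' theorem, P(k | x) = w_k f_k(x) / Σ_j w_j f_j(x).
Component likelihoods at x = 5.9 ng/mL:
  f_A = (1/(4.8·√(2π)))·exp(−(5.9−5.4)²/(2·4.8²)) = 0.083113·exp(-0.00543) = 0.0826633
  f_B = (1/(5.5·√(2π)))·exp(−(5.9−17.6)²/(2·5.5²)) = 0.072535·exp(-2.26264) = 0.00754907
  f_C = (1/(2.6·√(2π)))·exp(−(5.9−33.1)²/(2·2.6²)) = 0.153439·exp(-54.72189) = 2.63342e-25
Multiply by the mixture weights:
  w_A·f_A = 0.41 × 0.0826633 = 0.0338919
  w_B·f_B = 0.42 × 0.00754907 = 0.00317061
  w_C·f_C = 0.17 × 2.63342e-25 = 4.47682e-26
Denominator: 0.0338919 + 0.00317061 + 4.47682e-26 = 0.0370626
Responsibility of Subgroup B: 0.00317061 / 0.0370626 ≈ 0.086

0.086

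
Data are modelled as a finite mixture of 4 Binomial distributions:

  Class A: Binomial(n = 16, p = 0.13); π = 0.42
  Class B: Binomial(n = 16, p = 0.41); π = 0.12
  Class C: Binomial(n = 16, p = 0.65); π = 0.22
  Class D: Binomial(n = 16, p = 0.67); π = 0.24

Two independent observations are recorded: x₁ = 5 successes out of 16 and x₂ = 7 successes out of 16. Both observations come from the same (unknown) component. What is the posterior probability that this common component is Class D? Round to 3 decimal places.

0.006

The responsibility of component k is w_k f_k(x) divided by Σ_j w_j f_j(x).
Since both observations come from the same component, the likelihood for component k is f_k(x₁)·f_k(x₂).
  p_A = [C(16,5)·0.13^5·0.87^11 = 4368·3.71293e-05·0.216128 = 0.0350519] × [0.00204976] = 7.18479e-05
  p_B = [C(16,5)·0.41^5·0.59^11 = 4368·0.0115856·0.00301559 = 0.152607] × [0.193011] = 0.0294547
  p_C = [C(16,5)·0.65^5·0.35^11 = 4368·0.116029·9.65492e-06 = 0.00489326] × [0.044201] = 0.000216287
  p_D = [C(16,5)·0.67^5·0.33^11 = 4368·0.135013·5.05421e-06 = 0.00298064] × [0.0321792] = 9.59147e-05
Multiply by the mixture weights:
  w_A·p_A = 0.42 × 7.18479e-05 = 3.01761e-05
  w_B·p_B = 0.12 × 0.0294547 = 0.00353457
  w_C·p_C = 0.22 × 0.000216287 = 4.75831e-05
  w_D·p_D = 0.24 × 9.59147e-05 = 2.30195e-05
Denominator: 3.01761e-05 + 0.00353457 + 4.75831e-05 + 2.30195e-05 = 0.00363535
P(Class D | x) = 2.30195e-05 / 0.00363535 ≈ 0.006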